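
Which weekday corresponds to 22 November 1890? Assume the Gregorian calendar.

January 1, 1890 is a Wednesday.
Jan 1, 1890 → Feb 1, 1890: 31 days (January has 31).
Feb 1, 1890 → Mar 1, 1890: 28 days (February has 28).
Mar 1, 1890 → Apr 1, 1890: 31 days (March has 31).
Apr 1, 1890 → May 1, 1890: 30 days (April has 30).
May 1, 1890 → Jun 1, 1890: 31 days (May has 31).
Jun 1, 1890 → Jul 1, 1890: 30 days (June has 30).
Jul 1, 1890 → Aug 1, 1890: 31 days (July has 31).
Aug 1, 1890 → Sep 1, 1890: 31 days (August has 31).
Sep 1, 1890 → Oct 1, 1890: 30 days (September has 30).
Oct 1, 1890 → Nov 1, 1890: 31 days (October has 31).
Nov 1, 1890 → Nov 22, 1890: 21 days.
Total: 325 days.
325 mod 7 = 3, so Wednesday + 3 = Saturday.

Saturday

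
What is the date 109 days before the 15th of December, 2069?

−15 → Nov 30, 2069 (end of Nov, 30 days; 94 left).
−30 → Oct 31, 2069 (end of Oct, 31 days; 64 left).
−31 → Sep 30, 2069 (end of Sep, 30 days; 33 left).
−30 → Aug 31, 2069 (end of Aug, 31 days; 3 left).
−3 → Aug 28, 2069.

August 28, 2069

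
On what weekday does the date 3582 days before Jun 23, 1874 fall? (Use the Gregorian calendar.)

Thursday

Jun 23, 1874 is a Tuesday.
3582 mod 7 = 5, so 3582 days before a Tuesday is Tuesday − 5 = Thursday.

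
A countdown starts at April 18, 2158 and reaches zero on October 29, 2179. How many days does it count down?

Apr 18, 2158 → Apr 18, 2159: 365 days.
Apr 18, 2159 → Apr 18, 2160: 366 days (Feb 29, 2160 is in that span).
Apr 18, 2160 → Apr 18, 2161: 365 days.
Apr 18, 2161 → Apr 18, 2162: 365 days.
Apr 18, 2162 → Apr 18, 2163: 365 days.
Apr 18, 2163 → Apr 18, 2164: 366 days (Feb 29, 2164 is in that span).
Apr 18, 2164 → Apr 18, 2165: 365 days.
Apr 18, 2165 → Apr 18, 2166: 365 days.
Apr 18, 2166 → Apr 18, 2167: 365 days.
Apr 18, 2167 → Apr 18, 2168: 366 days (Feb 29, 2168 is in that span).
Apr 18, 2168 → Apr 18, 2169: 365 days.
Apr 18, 2169 → Apr 18, 2170: 365 days.
Apr 18, 2170 → Apr 18, 2171: 365 days.
Apr 18, 2171 → Apr 18, 2172: 366 days (Feb 29, 2172 is in that span).
Apr 18, 2172 → Apr 18, 2173: 365 days.
Apr 18, 2173 → Apr 18, 2174: 365 days.
Apr 18, 2174 → Apr 18, 2175: 365 days.
Apr 18, 2175 → Apr 18, 2176: 366 days (Feb 29, 2176 is in that span).
Apr 18, 2176 → Apr 18, 2177: 365 days.
Apr 18, 2177 → Apr 18, 2178: 365 days.
Apr 18, 2178 → Apr 18, 2179: 365 days.
Apr 18, 2179 → May 18, 2179: 30 days (April has 30).
May 18, 2179 → Jun 18, 2179: 31 days (May has 31).
Jun 18, 2179 → Jul 18, 2179: 30 days (June has 30).
Jul 18, 2179 → Aug 18, 2179: 31 days (July has 31).
Aug 18, 2179 → Sep 18, 2179: 31 days (August has 31).
Sep 18, 2179 → Oct 18, 2179: 30 days (September has 30).
Oct 18, 2179 → Oct 29, 2179: 11 days.
Total: 7864 days.

7864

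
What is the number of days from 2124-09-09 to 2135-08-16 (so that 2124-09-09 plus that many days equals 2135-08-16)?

3993

Sep 9, 2124 → Sep 9, 2125: 365 days.
Sep 9, 2125 → Sep 9, 2126: 365 days.
Sep 9, 2126 → Sep 9, 2127: 365 days.
Sep 9, 2127 → Sep 9, 2128: 366 days (Feb 29, 2128 is in that span).
Sep 9, 2128 → Sep 9, 2129: 365 days.
Sep 9, 2129 → Sep 9, 2130: 365 days.
Sep 9, 2130 → Sep 9, 2131: 365 days.
Sep 9, 2131 → Sep 9, 2132: 366 days (Feb 29, 2132 is in that span).
Sep 9, 2132 → Sep 9, 2133: 365 days.
Sep 9, 2133 → Sep 9, 2134: 365 days.
Sep 9, 2134 → Oct 9, 2134: 30 days (September has 30).
Oct 9, 2134 → Nov 9, 2134: 31 days (October has 31).
Nov 9, 2134 → Dec 9, 2134: 30 days (November has 30).
Dec 9, 2134 → Jan 9, 2135: 31 days (December has 31).
Jan 9, 2135 → Feb 9, 2135: 31 days (January has 31).
Feb 9, 2135 → Mar 9, 2135: 28 days (February has 28).
Mar 9, 2135 → Apr 9, 2135: 31 days (March has 31).
Apr 9, 2135 → May 9, 2135: 30 days (April has 30).
May 9, 2135 → Jun 9, 2135: 31 days (May has 31).
Jun 9, 2135 → Jul 9, 2135: 30 days (June has 30).
Jul 9, 2135 → Aug 9, 2135: 31 days (July has 31).
Aug 9, 2135 → Aug 16, 2135: 7 days.
Total: 3993 days.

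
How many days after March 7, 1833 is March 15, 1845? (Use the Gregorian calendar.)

Mar 7, 1833 → Mar 7, 1834: 365 days.
Mar 7, 1834 → Mar 7, 1835: 365 days.
Mar 7, 1835 → Mar 7, 1836: 366 days (Feb 29, 1836 is in that span).
Mar 7, 1836 → Mar 7, 1837: 365 days.
Mar 7, 1837 → Mar 7, 1838: 365 days.
Mar 7, 1838 → Mar 7, 1839: 365 days.
Mar 7, 1839 → Mar 7, 1840: 366 days (Feb 29, 1840 is in that span).
Mar 7, 1840 → Mar 7, 1841: 365 days.
Mar 7, 1841 → Mar 7, 1842: 365 days.
Mar 7, 1842 → Mar 7, 1843: 365 days.
Mar 7, 1843 → Mar 7, 1844: 366 days (Feb 29, 1844 is in that span).
Mar 7, 1844 → Apr 7, 1844: 31 days (March has 31).
Apr 7, 1844 → May 7, 1844: 30 days (April has 30).
May 7, 1844 → Jun 7, 1844: 31 days (May has 31).
Jun 7, 1844 → Jul 7, 1844: 30 days (June has 30).
Jul 7, 1844 → Aug 7, 1844: 31 days (July has 31).
Aug 7, 1844 → Sep 7, 1844: 31 days (August has 31).
Sep 7, 1844 → Oct 7, 1844: 30 days (September has 30).
Oct 7, 1844 → Nov 7, 1844: 31 days (October has 31).
Nov 7, 1844 → Dec 7, 1844: 30 days (November has 30).
Dec 7, 1844 → Jan 7, 1845: 31 days (December has 31).
Jan 7, 1845 → Feb 7, 1845: 31 days (January has 31).
Feb 7, 1845 → Mar 7, 1845: 28 days (February has 28).
Mar 7, 1845 → Mar 15, 1845: 8 days.
Total: 4391 days.

4391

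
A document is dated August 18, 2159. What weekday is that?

Doomsday rule: the anchor day for the 2100s is Sunday. For year 59: 59÷12 = 4 r 11, and 11÷4 = 2, so 4+11+2 = 17.
Sunday + 17 ≡ Wednesday — that's 2159's doomsday.
In August the doomsday date is Aug 8.
Aug 18 is 10 days after Aug 8; 10 mod 7 = 3, so Wednesday + 3 = Saturday.

Saturday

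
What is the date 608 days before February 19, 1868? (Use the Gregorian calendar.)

June 21, 1866

−365 (one year) → Feb 19, 1867 (243 left).
−19 → Jan 31, 1867 (end of Jan, 31 days; 224 left).
−31 → Dec 31, 1866 (end of Dec, 31 days; 193 left).
−31 → Nov 30, 1866 (end of Nov, 30 days; 162 left).
−30 → Oct 31, 1866 (end of Oct, 31 days; 132 left).
−31 → Sep 30, 1866 (end of Sep, 30 days; 101 left).
−30 → Aug 31, 1866 (end of Aug, 31 days; 71 left).
−31 → Jul 31, 1866 (end of Jul, 31 days; 40 left).
−31 → Jun 30, 1866 (end of Jun, 30 days; 9 left).
−9 → Jun 21, 1866.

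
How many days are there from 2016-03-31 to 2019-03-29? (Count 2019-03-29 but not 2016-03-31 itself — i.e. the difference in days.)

Mar 31, 2016 → Mar 31, 2017: 365 days.
Mar 31, 2017 → Mar 31, 2018: 365 days.
Mar 31, 2018 → Apr 30, 2018: 30 days (March has 31).
Apr 30, 2018 → May 30, 2018: 30 days (April has 30).
May 30, 2018 → Jun 30, 2018: 31 days (May has 31).
Jun 30, 2018 → Jul 30, 2018: 30 days (June has 30).
Jul 30, 2018 → Aug 30, 2018: 31 days (July has 31).
Aug 30, 2018 → Sep 30, 2018: 31 days (August has 31).
Sep 30, 2018 → Oct 30, 2018: 30 days (September has 30).
Oct 30, 2018 → Nov 30, 2018: 31 days (October has 31).
Nov 30, 2018 → Dec 30, 2018: 30 days (November has 30).
Dec 30, 2018 → Jan 30, 2019: 31 days (December has 31).
Jan 30, 2019 → Feb 28, 2019: 29 days (January has 31).
Feb 28, 2019 → Mar 28, 2019: 28 days (February has 28).
Mar 28, 2019 → Mar 29, 2019: 1 days.
Total: 1093 days.

1093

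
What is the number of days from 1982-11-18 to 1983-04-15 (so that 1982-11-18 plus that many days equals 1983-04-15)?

Nov 18, 1982 → Dec 18, 1982: 30 days (November has 30).
Dec 18, 1982 → Jan 18, 1983: 31 days (December has 31).
Jan 18, 1983 → Feb 18, 1983: 31 days (January has 31).
Feb 18, 1983 → Mar 18, 1983: 28 days (February has 28).
Mar 18, 1983 → Apr 15, 1983: 28 days.
Total: 148 days.

148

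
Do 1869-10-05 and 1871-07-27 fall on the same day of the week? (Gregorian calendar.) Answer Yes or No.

No

From Oct 5, 1869 to Jul 27, 1871 is 660 days.
660 mod 7 = 2, so they are different weekdays.
(Oct 5, 1869 is a Tuesday; Jul 27, 1871 is a Thursday.)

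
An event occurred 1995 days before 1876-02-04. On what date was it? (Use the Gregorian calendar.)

August 19, 1870

−365 (one year) → Feb 4, 1875 (1630 left).
−365 (one year) → Feb 4, 1874 (1265 left).
−365 (one year) → Feb 4, 1873 (900 left).
−366 (one year; includes Feb 29, 1872) → Feb 4, 1872 (534 left).
−365 (one year) → Feb 4, 1871 (169 left).
−4 → Jan 31, 1871 (end of Jan, 31 days; 165 left).
−31 → Dec 31, 1870 (end of Dec, 31 days; 134 left).
−31 → Nov 30, 1870 (end of Nov, 30 days; 103 left).
−30 → Oct 31, 1870 (end of Oct, 31 days; 73 left).
−31 → Sep 30, 1870 (end of Sep, 30 days; 42 left).
−30 → Aug 31, 1870 (end of Aug, 31 days; 12 left).
−12 → Aug 19, 1870.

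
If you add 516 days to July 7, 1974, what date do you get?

December 5, 1975

+365 (one year) → Jul 7, 1975 (151 left).
Jul has 31 days: +25 → Aug 1, 1975 (126 left).
Aug has 31 days: +31 → Sep 1, 1975 (95 left).
Sep has 30 days: +30 → Oct 1, 1975 (65 left).
Oct has 31 days: +31 → Nov 1, 1975 (34 left).
Nov has 30 days: +30 → Dec 1, 1975 (4 left).
+4 → Dec 5, 1975.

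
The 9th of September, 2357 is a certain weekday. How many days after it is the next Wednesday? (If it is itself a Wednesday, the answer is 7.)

2

Sep 9, 2357 is a Monday.
From Monday to the next Wednesday is 2 days.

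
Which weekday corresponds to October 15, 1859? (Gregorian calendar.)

Doomsday rule: the anchor day for the 1800s is Friday. For year 59: 59÷12 = 4 r 11, and 11÷4 = 2, so 4+11+2 = 17.
Friday + 17 ≡ Monday — that's 1859's doomsday.
In October the doomsday date is Oct 10.
Oct 15 is 5 days after Oct 10; 5 mod 7 = 5, so Monday + 5 = Saturday.

Saturday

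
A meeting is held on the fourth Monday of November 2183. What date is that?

November 1, 2183 is a Saturday.
The first Monday is therefore November 3 (2 days later).
The fourth Monday is 3 + 3×7 = November 24.

November 24, 2183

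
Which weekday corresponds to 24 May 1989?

Doomsday rule: the anchor day for the 1900s is Wednesday. For year 89: 89÷12 = 7 r 5, and 5÷4 = 1, so 7+5+1 = 13.
Wednesday + 13 ≡ Tuesday — that's 1989's doomsday.
In May the doomsday date is May 9.
May 24 is 15 days after May 9; 15 mod 7 = 1, so Tuesday + 1 = Wednesday.

Wednesday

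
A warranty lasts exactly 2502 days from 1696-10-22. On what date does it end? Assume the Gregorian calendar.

August 30, 1703

+365 (one year) → Oct 22, 1697 (2137 left).
+365 (one year) → Oct 22, 1698 (1772 left).
+365 (one year) → Oct 22, 1699 (1407 left).
+365 (one year) → Oct 22, 1700 (1042 left).
+365 (one year) → Oct 22, 1701 (677 left).
+365 (one year) → Oct 22, 1702 (312 left).
Oct has 31 days: +10 → Nov 1, 1702 (302 left).
Nov has 30 days: +30 → Dec 1, 1702 (272 left).
Dec has 31 days: +31 → Jan 1, 1703 (241 left).
Jan has 31 days: +31 → Feb 1, 1703 (210 left).
Feb has 28 days: +28 → Mar 1, 1703 (182 left).
Mar has 31 days: +31 → Apr 1, 1703 (151 left).
Apr has 30 days: +30 → May 1, 1703 (121 left).
May has 31 days: +31 → Jun 1, 1703 (90 left).
Jun has 30 days: +30 → Jul 1, 1703 (60 left).
Jul has 31 days: +31 → Aug 1, 1703 (29 left).
+29 → Aug 30, 1703.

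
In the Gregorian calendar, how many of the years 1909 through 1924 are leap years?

4

Multiples of 4 in [1909,1924]: 4.
Of those, multiples of 100: 0 (not leap unless ÷400).
Multiples of 400: 0.
Leap years = 4 − 0 + 0 = 4.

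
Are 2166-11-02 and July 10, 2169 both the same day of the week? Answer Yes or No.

No

From Nov 2, 2166 to Jul 10, 2169 is 981 days.
981 mod 7 = 1, so they are different weekdays.
(Nov 2, 2166 is a Sunday; Jul 10, 2169 is a Monday.)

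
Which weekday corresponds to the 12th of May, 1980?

Doomsday rule: the anchor day for the 1900s is Wednesday. For year 80: 80÷12 = 6 r 8, and 8÷4 = 2, so 6+8+2 = 16.
Wednesday + 16 ≡ Friday — that's 1980's doomsday.
In May the doomsday date is May 9.
May 12 is 3 days after May 9; 3 mod 7 = 3, so Friday + 3 = Monday.

Monday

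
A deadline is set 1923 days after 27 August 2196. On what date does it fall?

+365 (one year) → Aug 27, 2197 (1558 left).
+365 (one year) → Aug 27, 2198 (1193 left).
+365 (one year) → Aug 27, 2199 (828 left).
+365 (one year) → Aug 27, 2200 (463 left).
+365 (one year) → Aug 27, 2201 (98 left).
Aug has 31 days: +5 → Sep 1, 2201 (93 left).
Sep has 30 days: +30 → Oct 1, 2201 (63 left).
Oct has 31 days: +31 → Nov 1, 2201 (32 left).
Nov has 30 days: +30 → Dec 1, 2201 (2 left).
+2 → Dec 3, 2201.

December 3, 2201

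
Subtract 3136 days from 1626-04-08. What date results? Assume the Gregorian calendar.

September 6, 1617

−365 (one year) → Apr 8, 1625 (2771 left).
−365 (one year) → Apr 8, 1624 (2406 left).
−366 (one year; includes Feb 29, 1624) → Apr 8, 1623 (2040 left).
−365 (one year) → Apr 8, 1622 (1675 left).
−365 (one year) → Apr 8, 1621 (1310 left).
−365 (one year) → Apr 8, 1620 (945 left).
−366 (one year; includes Feb 29, 1620) → Apr 8, 1619 (579 left).
−365 (one year) → Apr 8, 1618 (214 left).
−8 → Mar 31, 1618 (end of Mar, 31 days; 206 left).
−31 → Feb 28, 1618 (end of Feb, 28 days; 175 left).
−28 → Jan 31, 1618 (end of Jan, 31 days; 147 left).
−31 → Dec 31, 1617 (end of Dec, 31 days; 116 left).
−31 → Nov 30, 1617 (end of Nov, 30 days; 85 left).
−30 → Oct 31, 1617 (end of Oct, 31 days; 55 left).
−31 → Sep 30, 1617 (end of Sep, 30 days; 24 left).
−24 → Sep 6, 1617.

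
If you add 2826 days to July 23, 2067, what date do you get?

+366 (one year; includes Feb 29, 2068) → Jul 23, 2068 (2460 left).
+365 (one year) → Jul 23, 2069 (2095 left).
+365 (one year) → Jul 23, 2070 (1730 left).
+365 (one year) → Jul 23, 2071 (1365 left).
+366 (one year; includes Feb 29, 2072) → Jul 23, 2072 (999 left).
+365 (one year) → Jul 23, 2073 (634 left).
+365 (one year) → Jul 23, 2074 (269 left).
Jul has 31 days: +9 → Aug 1, 2074 (260 left).
Aug has 31 days: +31 → Sep 1, 2074 (229 left).
Sep has 30 days: +30 → Oct 1, 2074 (199 left).
Oct has 31 days: +31 → Nov 1, 2074 (168 left).
Nov has 30 days: +30 → Dec 1, 2074 (138 left).
Dec has 31 days: +31 → Jan 1, 2075 (107 left).
Jan has 31 days: +31 → Feb 1, 2075 (76 left).
Feb has 28 days: +28 → Mar 1, 2075 (48 left).
Mar has 31 days: +31 → Apr 1, 2075 (17 left).
+17 → Apr 18, 2075.

April 18, 2075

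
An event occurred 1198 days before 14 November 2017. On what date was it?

August 4, 2014

−365 (one year) → Nov 14, 2016 (833 left).
−366 (one year; includes Feb 29, 2016) → Nov 14, 2015 (467 left).
−365 (one year) → Nov 14, 2014 (102 left).
−14 → Oct 31, 2014 (end of Oct, 31 days; 88 left).
−31 → Sep 30, 2014 (end of Sep, 30 days; 57 left).
−30 → Aug 31, 2014 (end of Aug, 31 days; 27 left).
−27 → Aug 4, 2014.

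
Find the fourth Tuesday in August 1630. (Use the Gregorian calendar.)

August 1, 1630 is a Thursday.
The first Tuesday is therefore August 6 (5 days later).
The fourth Tuesday is 6 + 3×7 = August 27.

August 27, 1630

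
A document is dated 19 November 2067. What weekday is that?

January 1, 2067 is a Saturday.
Jan 1, 2067 → Feb 1, 2067: 31 days (January has 31).
Feb 1, 2067 → Mar 1, 2067: 28 days (February has 28).
Mar 1, 2067 → Apr 1, 2067: 31 days (March has 31).
Apr 1, 2067 → May 1, 2067: 30 days (April has 30).
May 1, 2067 → Jun 1, 2067: 31 days (May has 31).
Jun 1, 2067 → Jul 1, 2067: 30 days (June has 30).
Jul 1, 2067 → Aug 1, 2067: 31 days (July has 31).
Aug 1, 2067 → Sep 1, 2067: 31 days (August has 31).
Sep 1, 2067 → Oct 1, 2067: 30 days (September has 30).
Oct 1, 2067 → Nov 1, 2067: 31 days (October has 31).
Nov 1, 2067 → Nov 19, 2067: 18 days.
Total: 322 days.
322 mod 7 = 0, so Saturday + 0 = Saturday.

Saturday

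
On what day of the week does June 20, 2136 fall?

January 1, 2136 is a Sunday.
Jan 1, 2136 → Feb 1, 2136: 31 days (January has 31).
Feb 1, 2136 → Mar 1, 2136: 29 days (February has 29).
Mar 1, 2136 → Apr 1, 2136: 31 days (March has 31).
Apr 1, 2136 → May 1, 2136: 30 days (April has 30).
May 1, 2136 → Jun 1, 2136: 31 days (May has 31).
Jun 1, 2136 → Jun 20, 2136: 19 days.
Total: 171 days.
171 mod 7 = 3, so Sunday + 3 = Wednesday.

Wednesday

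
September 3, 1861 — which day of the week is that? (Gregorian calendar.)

Doomsday rule: the anchor day for the 1800s is Friday. For year 61: 61÷12 = 5 r 1, and 1÷4 = 0, so 5+1+0 = 6.
Friday + 6 ≡ Thursday — that's 1861's doomsday.
In September the doomsday date is Sep 5.
Sep 3 is 2 days before Sep 5; 2 mod 7 = 2, so Thursday − 2 = Tuesday.

Tuesday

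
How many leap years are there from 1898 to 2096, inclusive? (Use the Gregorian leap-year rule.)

49

Multiples of 4 in [1898,2096]: 50.
Of those, multiples of 100: 2 (not leap unless ÷400).
Multiples of 400: 1.
Leap years = 50 − 2 + 1 = 49.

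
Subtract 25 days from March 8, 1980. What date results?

February 12, 1980

−8 → Feb 29, 1980 (end of Feb, 29 days; 17 left).
−17 → Feb 12, 1980.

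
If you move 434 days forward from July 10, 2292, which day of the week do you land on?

Sunday

First find the weekday of Jul 10, 2292. Doomsday rule: the anchor day for the 2200s is Friday. For year 92: 92÷12 = 7 r 8, and 8÷4 = 2, so 7+8+2 = 17.
Friday + 17 ≡ Monday — that's 2292's doomsday.
In July the doomsday date is Jul 11.
Jul 10 is 1 day before Jul 11; 1 mod 7 = 1, so Monday − 1 = Sunday.
434 mod 7 = 0, so 434 days after a Sunday is Sunday + 0 = Sunday.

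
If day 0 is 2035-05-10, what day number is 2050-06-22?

5522

May 10, 2035 → May 10, 2036: 366 days (Feb 29, 2036 is in that span).
May 10, 2036 → May 10, 2037: 365 days.
May 10, 2037 → May 10, 2038: 365 days.
May 10, 2038 → May 10, 2039: 365 days.
May 10, 2039 → May 10, 2040: 366 days (Feb 29, 2040 is in that span).
May 10, 2040 → May 10, 2041: 365 days.
May 10, 2041 → May 10, 2042: 365 days.
May 10, 2042 → May 10, 2043: 365 days.
May 10, 2043 → May 10, 2044: 366 days (Feb 29, 2044 is in that span).
May 10, 2044 → May 10, 2045: 365 days.
May 10, 2045 → May 10, 2046: 365 days.
May 10, 2046 → May 10, 2047: 365 days.
May 10, 2047 → May 10, 2048: 366 days (Feb 29, 2048 is in that span).
May 10, 2048 → May 10, 2049: 365 days.
May 10, 2049 → May 10, 2050: 365 days.
May 10, 2050 → Jun 10, 2050: 31 days (May has 31).
Jun 10, 2050 → Jun 22, 2050: 12 days.
Total: 5522 days.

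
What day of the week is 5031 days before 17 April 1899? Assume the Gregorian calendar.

First find the weekday of Apr 17, 1899. Doomsday rule: the anchor day for the 1800s is Friday. For year 99: 99÷12 = 8 r 3, and 3÷4 = 0, so 8+3+0 = 11.
Friday + 11 ≡ Tuesday — that's 1899's doomsday.
In April the doomsday date is Apr 4.
Apr 17 is 13 days after Apr 4; 13 mod 7 = 6, so Tuesday + 6 = Monday.
5031 mod 7 = 5, so 5031 days before a Monday is Monday − 5 = Wednesday.

Wednesday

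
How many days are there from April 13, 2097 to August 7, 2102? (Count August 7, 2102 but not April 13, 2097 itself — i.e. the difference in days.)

1941

Apr 13, 2097 → Apr 13, 2098: 365 days.
Apr 13, 2098 → Apr 13, 2099: 365 days.
Apr 13, 2099 → Apr 13, 2100: 365 days.
Apr 13, 2100 → Apr 13, 2101: 365 days.
Apr 13, 2101 → Apr 13, 2102: 365 days.
Apr 13, 2102 → May 13, 2102: 30 days (April has 30).
May 13, 2102 → Jun 13, 2102: 31 days (May has 31).
Jun 13, 2102 → Jul 13, 2102: 30 days (June has 30).
Jul 13, 2102 → Aug 7, 2102: 25 days.
Total: 1941 days.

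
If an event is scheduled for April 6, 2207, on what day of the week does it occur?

Monday

Doomsday rule: the anchor day for the 2200s is Friday. For year 07: 7÷12 = 0 r 7, and 7÷4 = 1, so 0+7+1 = 8.
Friday + 8 ≡ Saturday — that's 2207's doomsday.
In April the doomsday date is Apr 4.
Apr 6 is 2 days after Apr 4; 2 mod 7 = 2, so Saturday + 2 = Monday.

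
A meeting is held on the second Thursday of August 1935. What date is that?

August 8, 1935

August 1, 1935 is a Thursday.
The first Thursday is therefore August 1 (same day).
The second Thursday is 1 + 1×7 = August 8.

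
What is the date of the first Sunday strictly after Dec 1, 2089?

December 4, 2089

Dec 1, 2089 is a Thursday.
From Thursday to the next Sunday is 3 days.
Dec 1, 2089 + 3 = Dec 4, 2089.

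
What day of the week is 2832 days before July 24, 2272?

Jul 24, 2272 is a Wednesday.
2832 mod 7 = 4, so 2832 days before a Wednesday is Wednesday − 4 = Saturday.

Saturday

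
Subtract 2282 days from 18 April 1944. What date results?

−366 (one year; includes Feb 29, 1944) → Apr 18, 1943 (1916 left).
−365 (one year) → Apr 18, 1942 (1551 left).
−365 (one year) → Apr 18, 1941 (1186 left).
−365 (one year) → Apr 18, 1940 (821 left).
−366 (one year; includes Feb 29, 1940) → Apr 18, 1939 (455 left).
−365 (one year) → Apr 18, 1938 (90 left).
−18 → Mar 31, 1938 (end of Mar, 31 days; 72 left).
−31 → Feb 28, 1938 (end of Feb, 28 days; 41 left).
−28 → Jan 31, 1938 (end of Jan, 31 days; 13 left).
−13 → Jan 18, 1938.

January 18, 1938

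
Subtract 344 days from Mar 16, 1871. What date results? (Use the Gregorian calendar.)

−16 → Feb 28, 1871 (end of Feb, 28 days; 328 left).
−28 → Jan 31, 1871 (end of Jan, 31 days; 300 left).
−31 → Dec 31, 1870 (end of Dec, 31 days; 269 left).
−31 → Nov 30, 1870 (end of Nov, 30 days; 238 left).
−30 → Oct 31, 1870 (end of Oct, 31 days; 208 left).
−31 → Sep 30, 1870 (end of Sep, 30 days; 177 left).
−30 → Aug 31, 1870 (end of Aug, 31 days; 147 left).
−31 → Jul 31, 1870 (end of Jul, 31 days; 116 left).
−31 → Jun 30, 1870 (end of Jun, 30 days; 85 left).
−30 → May 31, 1870 (end of May, 31 days; 55 left).
−31 → Apr 30, 1870 (end of Apr, 30 days; 24 left).
−24 → Apr 6, 1870.

April 6, 1870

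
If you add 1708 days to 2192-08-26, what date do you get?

+365 (one year) → Aug 26, 2193 (1343 left).
+365 (one year) → Aug 26, 2194 (978 left).
+365 (one year) → Aug 26, 2195 (613 left).
+366 (one year; includes Feb 29, 2196) → Aug 26, 2196 (247 left).
Aug has 31 days: +6 → Sep 1, 2196 (241 left).
Sep has 30 days: +30 → Oct 1, 2196 (211 left).
Oct has 31 days: +31 → Nov 1, 2196 (180 left).
Nov has 30 days: +30 → Dec 1, 2196 (150 left).
Dec has 31 days: +31 → Jan 1, 2197 (119 left).
Jan has 31 days: +31 → Feb 1, 2197 (88 left).
Feb has 28 days: +28 → Mar 1, 2197 (60 left).
Mar has 31 days: +31 → Apr 1, 2197 (29 left).
+29 → Apr 30, 2197.

April 30, 2197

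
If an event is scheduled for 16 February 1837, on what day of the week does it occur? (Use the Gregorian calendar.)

Doomsday rule: the anchor day for the 1800s is Friday. For year 37: 37÷12 = 3 r 1, and 1÷4 = 0, so 3+1+0 = 4.
Friday + 4 ≡ Tuesday — that's 1837's doomsday.
In February the doomsday date is Feb 28 (1837 is not a leap year).
Feb 16 is 12 days before Feb 28; 12 mod 7 = 5, so Tuesday − 5 = Thursday.

Thursday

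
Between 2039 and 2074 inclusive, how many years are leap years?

9

Multiples of 4 in [2039,2074]: 9.
Of those, multiples of 100: 0 (not leap unless ÷400).
Multiples of 400: 0.
Leap years = 9 − 0 + 0 = 9.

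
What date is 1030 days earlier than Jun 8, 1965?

−365 (one year) → Jun 8, 1964 (665 left).
−366 (one year; includes Feb 29, 1964) → Jun 8, 1963 (299 left).
−8 → May 31, 1963 (end of May, 31 days; 291 left).
−31 → Apr 30, 1963 (end of Apr, 30 days; 260 left).
−30 → Mar 31, 1963 (end of Mar, 31 days; 230 left).
−31 → Feb 28, 1963 (end of Feb, 28 days; 199 left).
−28 → Jan 31, 1963 (end of Jan, 31 days; 171 left).
−31 → Dec 31, 1962 (end of Dec, 31 days; 140 left).
−31 → Nov 30, 1962 (end of Nov, 30 days; 109 left).
−30 → Oct 31, 1962 (end of Oct, 31 days; 79 left).
−31 → Sep 30, 1962 (end of Sep, 30 days; 48 left).
−30 → Aug 31, 1962 (end of Aug, 31 days; 18 left).
−18 → Aug 13, 1962.

August 13, 1962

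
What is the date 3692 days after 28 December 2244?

February 6, 2255

+365 (one year) → Dec 28, 2245 (3327 left).
+365 (one year) → Dec 28, 2246 (2962 left).
+365 (one year) → Dec 28, 2247 (2597 left).
+366 (one year; includes Feb 29, 2248) → Dec 28, 2248 (2231 left).
+365 (one year) → Dec 28, 2249 (1866 left).
+365 (one year) → Dec 28, 2250 (1501 left).
+365 (one year) → Dec 28, 2251 (1136 left).
+366 (one year; includes Feb 29, 2252) → Dec 28, 2252 (770 left).
+365 (one year) → Dec 28, 2253 (405 left).
+365 (one year) → Dec 28, 2254 (40 left).
Dec has 31 days: +4 → Jan 1, 2255 (36 left).
Jan has 31 days: +31 → Feb 1, 2255 (5 left).
+5 → Feb 6, 2255.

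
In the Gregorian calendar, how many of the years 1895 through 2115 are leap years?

53

Multiples of 4 in [1895,2115]: 55.
Of those, multiples of 100: 3 (not leap unless ÷400).
Multiples of 400: 1.
Leap years = 55 − 3 + 1 = 53.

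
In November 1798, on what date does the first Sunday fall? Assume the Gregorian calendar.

November 1, 1798 is a Thursday.
The first Sunday is therefore November 4 (3 days later).

November 4, 1798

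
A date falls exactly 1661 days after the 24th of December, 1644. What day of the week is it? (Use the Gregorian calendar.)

Dec 24, 1644 is a Saturday.
1661 mod 7 = 2, so 1661 days after a Saturday is Saturday + 2 = Monday.

Monday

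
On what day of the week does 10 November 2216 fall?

Doomsday rule: the anchor day for the 2200s is Friday. For year 16: 16÷12 = 1 r 4, and 4÷4 = 1, so 1+4+1 = 6.
Friday + 6 ≡ Thursday — that's 2216's doomsday.
In November the doomsday date is Nov 7.
Nov 10 is 3 days after Nov 7; 3 mod 7 = 3, so Thursday + 3 = Sunday.

Sunday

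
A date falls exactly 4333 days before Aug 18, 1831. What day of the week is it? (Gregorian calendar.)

Thursday

Aug 18, 1831 is a Thursday.
4333 mod 7 = 0, so 4333 days before a Thursday is Thursday − 0 = Thursday.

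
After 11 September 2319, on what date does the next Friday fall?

Sep 11, 2319 is a Thursday.
From Thursday to the next Friday is 1 day.
Sep 11, 2319 + 1 = Sep 12, 2319.

September 12, 2319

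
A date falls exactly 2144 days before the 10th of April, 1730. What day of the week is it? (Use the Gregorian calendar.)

Apr 10, 1730 is a Monday.
2144 mod 7 = 2, so 2144 days before a Monday is Monday − 2 = Saturday.

Saturday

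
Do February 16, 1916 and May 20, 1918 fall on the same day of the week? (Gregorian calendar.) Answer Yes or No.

No

From Feb 16, 1916 to May 20, 1918 is 824 days.
824 mod 7 = 5, so they are different weekdays.
(Feb 16, 1916 is a Wednesday; May 20, 1918 is a Monday.)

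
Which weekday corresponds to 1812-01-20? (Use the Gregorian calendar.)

Doomsday rule: the anchor day for the 1800s is Friday. For year 12: 12÷12 = 1 r 0, and 0÷4 = 0, so 1+0+0 = 1.
Friday + 1 ≡ Saturday — that's 1812's doomsday.
In January the doomsday date is Jan 4 (1812 is a leap year (divisible by 4)).
Jan 20 is 16 days after Jan 4; 16 mod 7 = 2, so Saturday + 2 = Monday.

Monday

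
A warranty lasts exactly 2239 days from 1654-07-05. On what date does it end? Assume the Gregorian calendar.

+365 (one year) → Jul 5, 1655 (1874 left).
+366 (one year; includes Feb 29, 1656) → Jul 5, 1656 (1508 left).
+365 (one year) → Jul 5, 1657 (1143 left).
+365 (one year) → Jul 5, 1658 (778 left).
+365 (one year) → Jul 5, 1659 (413 left).
+366 (one year; includes Feb 29, 1660) → Jul 5, 1660 (47 left).
Jul has 31 days: +27 → Aug 1, 1660 (20 left).
+20 → Aug 21, 1660.

August 21, 1660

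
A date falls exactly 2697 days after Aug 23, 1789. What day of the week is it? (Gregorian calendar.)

First find the weekday of Aug 23, 1789. Doomsday rule: the anchor day for the 1700s is Sunday. For year 89: 89÷12 = 7 r 5, and 5÷4 = 1, so 7+5+1 = 13.
Sunday + 13 ≡ Saturday — that's 1789's doomsday.
In August the doomsday date is Aug 8.
Aug 23 is 15 days after Aug 8; 15 mod 7 = 1, so Saturday + 1 = Sunday.
2697 mod 7 = 2, so 2697 days after a Sunday is Sunday + 2 = Tuesday.

Tuesday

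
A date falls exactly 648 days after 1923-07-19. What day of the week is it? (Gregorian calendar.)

First find the weekday of Jul 19, 1923. Doomsday rule: the anchor day for the 1900s is Wednesday. For year 23: 23÷12 = 1 r 11, and 11÷4 = 2, so 1+11+2 = 14.
Wednesday + 14 ≡ Wednesday — that's 1923's doomsday.
In July the doomsday date is Jul 11.
Jul 19 is 8 days after Jul 11; 8 mod 7 = 1, so Wednesday + 1 = Thursday.
648 mod 7 = 4, so 648 days after a Thursday is Thursday + 4 = Monday.

Monday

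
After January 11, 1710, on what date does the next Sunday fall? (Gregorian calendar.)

Jan 11, 1710 is a Saturday.
From Saturday to the next Sunday is 1 day.
Jan 11, 1710 + 1 = Jan 12, 1710.

January 12, 1710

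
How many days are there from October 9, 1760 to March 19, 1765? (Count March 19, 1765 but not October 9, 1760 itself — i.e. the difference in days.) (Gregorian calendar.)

Oct 9, 1760 → Oct 9, 1761: 365 days.
Oct 9, 1761 → Oct 9, 1762: 365 days.
Oct 9, 1762 → Oct 9, 1763: 365 days.
Oct 9, 1763 → Oct 9, 1764: 366 days (Feb 29, 1764 is in that span).
Oct 9, 1764 → Nov 9, 1764: 31 days (October has 31).
Nov 9, 1764 → Dec 9, 1764: 30 days (November has 30).
Dec 9, 1764 → Jan 9, 1765: 31 days (December has 31).
Jan 9, 1765 → Feb 9, 1765: 31 days (January has 31).
Feb 9, 1765 → Mar 9, 1765: 28 days (February has 28).
Mar 9, 1765 → Mar 19, 1765: 10 days.
Total: 1622 days.

1622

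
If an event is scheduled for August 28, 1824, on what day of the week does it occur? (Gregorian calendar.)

Doomsday rule: the anchor day for the 1800s is Friday. For year 24: 24÷12 = 2 r 0, and 0÷4 = 0, so 2+0+0 = 2.
Friday + 2 ≡ Sunday — that's 1824's doomsday.
In August the doomsday date is Aug 8.
Aug 28 is 20 days after Aug 8; 20 mod 7 = 6, so Sunday + 6 = Saturday.

Saturday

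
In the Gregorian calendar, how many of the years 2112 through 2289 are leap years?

44

Multiples of 4 in [2112,2289]: 45.
Of those, multiples of 100: 1 (not leap unless ÷400).
Multiples of 400: 0.
Leap years = 45 − 1 + 0 = 44.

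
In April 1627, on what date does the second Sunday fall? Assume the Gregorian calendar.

April 1, 1627 is a Thursday.
The first Sunday is therefore April 4 (3 days later).
The second Sunday is 4 + 1×7 = April 11.

April 11, 1627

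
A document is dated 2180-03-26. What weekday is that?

Doomsday rule: the anchor day for the 2100s is Sunday. For year 80: 80÷12 = 6 r 8, and 8÷4 = 2, so 6+8+2 = 16.
Sunday + 16 ≡ Tuesday — that's 2180's doomsday.
In March the doomsday date is Mar 14.
Mar 26 is 12 days after Mar 14; 12 mod 7 = 5, so Tuesday + 5 = Sunday.

Sunday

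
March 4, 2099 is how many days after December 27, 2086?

Dec 27, 2086 → Dec 27, 2087: 365 days.
Dec 27, 2087 → Dec 27, 2088: 366 days (Feb 29, 2088 is in that span).
Dec 27, 2088 → Dec 27, 2089: 365 days.
Dec 27, 2089 → Dec 27, 2090: 365 days.
Dec 27, 2090 → Dec 27, 2091: 365 days.
Dec 27, 2091 → Dec 27, 2092: 366 days (Feb 29, 2092 is in that span).
Dec 27, 2092 → Dec 27, 2093: 365 days.
Dec 27, 2093 → Dec 27, 2094: 365 days.
Dec 27, 2094 → Dec 27, 2095: 365 days.
Dec 27, 2095 → Dec 27, 2096: 366 days (Feb 29, 2096 is in that span).
Dec 27, 2096 → Dec 27, 2097: 365 days.
Dec 27, 2097 → Dec 27, 2098: 365 days.
Dec 27, 2098 → Jan 27, 2099: 31 days (December has 31).
Jan 27, 2099 → Feb 27, 2099: 31 days (January has 31).
Feb 27, 2099 → Mar 4, 2099: 5 days.
Total: 4450 days.

4450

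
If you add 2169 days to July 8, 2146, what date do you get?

June 15, 2152

+365 (one year) → Jul 8, 2147 (1804 left).
+366 (one year; includes Feb 29, 2148) → Jul 8, 2148 (1438 left).
+365 (one year) → Jul 8, 2149 (1073 left).
+365 (one year) → Jul 8, 2150 (708 left).
+365 (one year) → Jul 8, 2151 (343 left).
Jul has 31 days: +24 → Aug 1, 2151 (319 left).
Aug has 31 days: +31 → Sep 1, 2151 (288 left).
Sep has 30 days: +30 → Oct 1, 2151 (258 left).
Oct has 31 days: +31 → Nov 1, 2151 (227 left).
Nov has 30 days: +30 → Dec 1, 2151 (197 left).
Dec has 31 days: +31 → Jan 1, 2152 (166 left).
Jan has 31 days: +31 → Feb 1, 2152 (135 left).
Feb has 29 days: +29 → Mar 1, 2152 (106 left).
Mar has 31 days: +31 → Apr 1, 2152 (75 left).
Apr has 30 days: +30 → May 1, 2152 (45 left).
May has 31 days: +31 → Jun 1, 2152 (14 left).
+14 → Jun 15, 2152.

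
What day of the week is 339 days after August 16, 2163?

Friday

First find the weekday of Aug 16, 2163. Doomsday rule: the anchor day for the 2100s is Sunday. For year 63: 63÷12 = 5 r 3, and 3÷4 = 0, so 5+3+0 = 8.
Sunday + 8 ≡ Monday — that's 2163's doomsday.
In August the doomsday date is Aug 8.
Aug 16 is 8 days after Aug 8; 8 mod 7 = 1, so Monday + 1 = Tuesday.
339 mod 7 = 3, so 339 days after a Tuesday is Tuesday + 3 = Friday.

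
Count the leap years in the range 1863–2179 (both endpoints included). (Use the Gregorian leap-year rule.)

77

Multiples of 4 in [1863,2179]: 79.
Of those, multiples of 100: 3 (not leap unless ÷400).
Multiples of 400: 1.
Leap years = 79 − 3 + 1 = 77.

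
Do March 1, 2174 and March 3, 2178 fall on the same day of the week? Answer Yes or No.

Yes

From Mar 1, 2174 to Mar 3, 2178 is 1463 days.
1463 mod 7 = 0, so they are the same weekday.
(Mar 1, 2174 is a Tuesday; Mar 3, 2178 is a Tuesday.)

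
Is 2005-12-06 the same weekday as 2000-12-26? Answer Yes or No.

From Dec 26, 2000 to Dec 6, 2005 is 1806 days.
1806 mod 7 = 0, so they are the same weekday.
(Dec 26, 2000 is a Tuesday; Dec 6, 2005 is a Tuesday.)

Yes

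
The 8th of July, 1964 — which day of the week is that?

January 1, 1964 is a Wednesday.
Jan 1, 1964 → Feb 1, 1964: 31 days (January has 31).
Feb 1, 1964 → Mar 1, 1964: 29 days (February has 29).
Mar 1, 1964 → Apr 1, 1964: 31 days (March has 31).
Apr 1, 1964 → May 1, 1964: 30 days (April has 30).
May 1, 1964 → Jun 1, 1964: 31 days (May has 31).
Jun 1, 1964 → Jul 1, 1964: 30 days (June has 30).
Jul 1, 1964 → Jul 8, 1964: 7 days.
Total: 189 days.
189 mod 7 = 0, so Wednesday + 0 = Wednesday.

Wednesday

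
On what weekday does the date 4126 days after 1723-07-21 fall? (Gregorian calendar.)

Saturday

Jul 21, 1723 is a Wednesday.
4126 mod 7 = 3, so 4126 days after a Wednesday is Wednesday + 3 = Saturday.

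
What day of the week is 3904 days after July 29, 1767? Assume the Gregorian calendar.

First find the weekday of Jul 29, 1767. Doomsday rule: the anchor day for the 1700s is Sunday. For year 67: 67÷12 = 5 r 7, and 7÷4 = 1, so 5+7+1 = 13.
Sunday + 13 ≡ Saturday — that's 1767's doomsday.
In July the doomsday date is Jul 11.
Jul 29 is 18 days after Jul 11; 18 mod 7 = 4, so Saturday + 4 = Wednesday.
3904 mod 7 = 5, so 3904 days after a Wednesday is Wednesday + 5 = Monday.

Monday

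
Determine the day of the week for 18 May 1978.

Thursday

Doomsday rule: the anchor day for the 1900s is Wednesday. For year 78: 78÷12 = 6 r 6, and 6÷4 = 1, so 6+6+1 = 13.
Wednesday + 13 ≡ Tuesday — that's 1978's doomsday.
In May the doomsday date is May 9.
May 18 is 9 days after May 9; 9 mod 7 = 2, so Tuesday + 2 = Thursday.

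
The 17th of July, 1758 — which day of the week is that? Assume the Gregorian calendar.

Doomsday rule: the anchor day for the 1700s is Sunday. For year 58: 58÷12 = 4 r 10, and 10÷4 = 2, so 4+10+2 = 16.
Sunday + 16 ≡ Tuesday — that's 1758's doomsday.
In July the doomsday date is Jul 11.
Jul 17 is 6 days after Jul 11; 6 mod 7 = 6, so Tuesday + 6 = Monday.

Monday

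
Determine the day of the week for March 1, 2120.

Doomsday rule: the anchor day for the 2100s is Sunday. For year 20: 20÷12 = 1 r 8, and 8÷4 = 2, so 1+8+2 = 11.
Sunday + 11 ≡ Thursday — that's 2120's doomsday.
In March the doomsday date is Mar 14.
Mar 1 is 13 days before Mar 14; 13 mod 7 = 6, so Thursday − 6 = Friday.

Friday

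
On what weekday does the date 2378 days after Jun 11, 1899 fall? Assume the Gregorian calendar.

First find the weekday of Jun 11, 1899. Doomsday rule: the anchor day for the 1800s is Friday. For year 99: 99÷12 = 8 r 3, and 3÷4 = 0, so 8+3+0 = 11.
Friday + 11 ≡ Tuesday — that's 1899's doomsday.
In June the doomsday date is Jun 6.
Jun 11 is 5 days after Jun 6; 5 mod 7 = 5, so Tuesday + 5 = Sunday.
2378 mod 7 = 5, so 2378 days after a Sunday is Sunday + 5 = Friday.

Friday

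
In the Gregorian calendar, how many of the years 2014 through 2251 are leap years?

Multiples of 4 in [2014,2251]: 59.
Of those, multiples of 100: 2 (not leap unless ÷400).
Multiples of 400: 0.
Leap years = 59 − 2 + 0 = 57.

57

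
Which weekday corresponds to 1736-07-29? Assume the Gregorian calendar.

Doomsday rule: the anchor day for the 1700s is Sunday. For year 36: 36÷12 = 3 r 0, and 0÷4 = 0, so 3+0+0 = 3.
Sunday + 3 ≡ Wednesday — that's 1736's doomsday.
In July the doomsday date is Jul 11.
Jul 29 is 18 days after Jul 11; 18 mod 7 = 4, so Wednesday + 4 = Sunday.

Sunday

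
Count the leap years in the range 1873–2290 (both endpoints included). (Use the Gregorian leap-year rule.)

Multiples of 4 in [1873,2290]: 104.
Of those, multiples of 100: 4 (not leap unless ÷400).
Multiples of 400: 1.
Leap years = 104 − 4 + 1 = 101.

101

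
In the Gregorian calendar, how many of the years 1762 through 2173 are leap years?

100

Multiples of 4 in [1762,2173]: 103.
Of those, multiples of 100: 4 (not leap unless ÷400).
Multiples of 400: 1.
Leap years = 103 − 4 + 1 = 100.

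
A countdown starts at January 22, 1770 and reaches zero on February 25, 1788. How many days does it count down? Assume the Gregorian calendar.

6608

Jan 22, 1770 → Jan 22, 1771: 365 days.
Jan 22, 1771 → Jan 22, 1772: 365 days.
Jan 22, 1772 → Jan 22, 1773: 366 days (Feb 29, 1772 is in that span).
Jan 22, 1773 → Jan 22, 1774: 365 days.
Jan 22, 1774 → Jan 22, 1775: 365 days.
Jan 22, 1775 → Jan 22, 1776: 365 days.
Jan 22, 1776 → Jan 22, 1777: 366 days (Feb 29, 1776 is in that span).
Jan 22, 1777 → Jan 22, 1778: 365 days.
Jan 22, 1778 → Jan 22, 1779: 365 days.
Jan 22, 1779 → Jan 22, 1780: 365 days.
Jan 22, 1780 → Jan 22, 1781: 366 days (Feb 29, 1780 is in that span).
Jan 22, 1781 → Jan 22, 1782: 365 days.
Jan 22, 1782 → Jan 22, 1783: 365 days.
Jan 22, 1783 → Jan 22, 1784: 365 days.
Jan 22, 1784 → Jan 22, 1785: 366 days (Feb 29, 1784 is in that span).
Jan 22, 1785 → Jan 22, 1786: 365 days.
Jan 22, 1786 → Jan 22, 1787: 365 days.
Jan 22, 1787 → Feb 22, 1787: 31 days (January has 31).
Feb 22, 1787 → Mar 22, 1787: 28 days (February has 28).
Mar 22, 1787 → Apr 22, 1787: 31 days (March has 31).
Apr 22, 1787 → May 22, 1787: 30 days (April has 30).
May 22, 1787 → Jun 22, 1787: 31 days (May has 31).
Jun 22, 1787 → Jul 22, 1787: 30 days (June has 30).
Jul 22, 1787 → Aug 22, 1787: 31 days (July has 31).
Aug 22, 1787 → Sep 22, 1787: 31 days (August has 31).
Sep 22, 1787 → Oct 22, 1787: 30 days (September has 30).
Oct 22, 1787 → Nov 22, 1787: 31 days (October has 31).
Nov 22, 1787 → Dec 22, 1787: 30 days (November has 30).
Dec 22, 1787 → Jan 22, 1788: 31 days (December has 31).
Jan 22, 1788 → Feb 22, 1788: 31 days (January has 31).
Feb 22, 1788 → Feb 25, 1788: 3 days.
Total: 6608 days.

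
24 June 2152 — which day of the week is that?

Doomsday rule: the anchor day for the 2100s is Sunday. For year 52: 52÷12 = 4 r 4, and 4÷4 = 1, so 4+4+1 = 9.
Sunday + 9 ≡ Tuesday — that's 2152's doomsday.
In June the doomsday date is Jun 6.
Jun 24 is 18 days after Jun 6; 18 mod 7 = 4, so Tuesday + 4 = Saturday.

Saturday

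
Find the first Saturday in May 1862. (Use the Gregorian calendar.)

May 1, 1862 is a Thursday.
The first Saturday is therefore May 3 (2 days later).

May 3, 1862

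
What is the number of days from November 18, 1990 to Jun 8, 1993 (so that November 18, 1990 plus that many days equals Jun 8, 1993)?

Nov 18, 1990 → Nov 18, 1991: 365 days.
Nov 18, 1991 → Nov 18, 1992: 366 days (Feb 29, 1992 is in that span).
Nov 18, 1992 → Dec 18, 1992: 30 days (November has 30).
Dec 18, 1992 → Jan 18, 1993: 31 days (December has 31).
Jan 18, 1993 → Feb 18, 1993: 31 days (January has 31).
Feb 18, 1993 → Mar 18, 1993: 28 days (February has 28).
Mar 18, 1993 → Apr 18, 1993: 31 days (March has 31).
Apr 18, 1993 → May 18, 1993: 30 days (April has 30).
May 18, 1993 → Jun 8, 1993: 21 days.
Total: 933 days.

933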